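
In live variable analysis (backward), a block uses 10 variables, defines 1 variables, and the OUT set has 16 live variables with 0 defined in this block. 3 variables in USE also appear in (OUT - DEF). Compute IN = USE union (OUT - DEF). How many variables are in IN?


OUT - DEF: 16 - 0 = 16
|IN| = |USE| + |OUT - DEF| - |USE ∩ (OUT - DEF)| = 10 + 16 - 3 = 23

23


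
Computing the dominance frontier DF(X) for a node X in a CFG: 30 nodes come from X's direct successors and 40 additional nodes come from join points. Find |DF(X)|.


DF(X) = direct successor contributions + join point contributions
= 30 + 40 = 70

70


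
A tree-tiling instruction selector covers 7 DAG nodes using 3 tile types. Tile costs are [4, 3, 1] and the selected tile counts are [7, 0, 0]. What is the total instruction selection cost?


Total cost = sum(count_i * cost_i)
= 7*4 + 0*3 + 0*1
= 28

28


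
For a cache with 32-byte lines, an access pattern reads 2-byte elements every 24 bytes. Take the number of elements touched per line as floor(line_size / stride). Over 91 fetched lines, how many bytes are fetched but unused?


Elements per line = floor(32 / 24) = 1
Bytes used per line = 1 * 2 = 2
Wasted per line = 32 - 2 = 30
Total wasted = 30 * 91 = 2730

2730


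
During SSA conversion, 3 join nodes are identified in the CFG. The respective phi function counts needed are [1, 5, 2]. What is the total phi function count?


Total phi functions = sum of phi functions at each join node
= 1 + 5 + 2 = 8

8


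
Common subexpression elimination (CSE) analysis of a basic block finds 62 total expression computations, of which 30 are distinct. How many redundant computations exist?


CSE count = total expressions - unique expressions
= 62 - 30 = 32

32


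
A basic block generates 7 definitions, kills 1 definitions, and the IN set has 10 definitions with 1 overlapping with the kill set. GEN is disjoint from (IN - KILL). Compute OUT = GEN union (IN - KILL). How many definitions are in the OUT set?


IN - KILL: 10 - 1 = 9 surviving definitions
OUT = GEN + surviving = 7 + 9 = 16

16


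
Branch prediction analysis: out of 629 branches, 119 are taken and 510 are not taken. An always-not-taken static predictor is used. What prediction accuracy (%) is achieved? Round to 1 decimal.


Predictor: always-not-taken
Correct predictions = 510
Accuracy = 510 / 629 * 100 = 81.1%

81.1


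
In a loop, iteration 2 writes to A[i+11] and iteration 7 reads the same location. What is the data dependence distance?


Distance = read iteration - write iteration
= 7 - 2 = 5

5


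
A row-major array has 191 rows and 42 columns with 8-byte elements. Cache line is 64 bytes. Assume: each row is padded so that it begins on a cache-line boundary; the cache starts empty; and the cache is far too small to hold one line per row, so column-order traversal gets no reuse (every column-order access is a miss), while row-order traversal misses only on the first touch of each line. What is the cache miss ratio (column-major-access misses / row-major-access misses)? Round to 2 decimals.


Each row occupies 42 * 8 = 336 bytes and starts on a line boundary, so it spans ceil(336 / 64) = 6 cache lines.
Row-major traversal misses (one per line touched): 191 * ceil(42 * 8 / 64) = 1146
Column-major traversal misses (no reuse, every access misses): 191 * 42 = 8022
Ratio = 8022 / 1146 = 7.0

7.0


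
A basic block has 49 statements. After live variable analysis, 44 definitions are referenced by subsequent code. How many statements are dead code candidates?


Dead code = total statements - live definitions
= 49 - 44 = 5

5


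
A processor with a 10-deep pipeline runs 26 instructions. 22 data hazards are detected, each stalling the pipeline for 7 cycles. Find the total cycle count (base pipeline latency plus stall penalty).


Base cycles = 10 + 26 - 1 = 35
Total stalls = 22 * 7 = 154
Total = 35 + 154 = 189

189


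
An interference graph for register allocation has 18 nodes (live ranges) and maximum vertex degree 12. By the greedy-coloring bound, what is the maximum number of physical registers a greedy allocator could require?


Greedy coloring never needs more than (max_degree + 1) colors: when coloring a vertex, at most max_degree neighbors are already colored.
Upper bound = 12 + 1 = 13

13


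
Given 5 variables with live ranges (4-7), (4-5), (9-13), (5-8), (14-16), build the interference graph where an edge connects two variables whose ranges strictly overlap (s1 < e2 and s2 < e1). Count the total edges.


Check all pairs for overlapping intervals.
Two intervals (s1,e1) and (s2,e2) overlap if s1 < e2 and s2 < e1.
v0 (4-7) vs v1..v4: overlaps v1, v3 -> 2
v1 (4-5) vs v2..v4: overlaps none -> 0
v2 (9-13) vs v3..v4: overlaps none -> 0
v3 (5-8) vs v4: overlaps none -> 0
Total overlapping pairs = 2 + 0 + 0 + 0 = 2

2


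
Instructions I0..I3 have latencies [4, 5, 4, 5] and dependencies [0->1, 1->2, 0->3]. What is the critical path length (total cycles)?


Compute longest path through dependency graph: dist(Ik) = max over predecessors of dist + latency(Ik).
dist(I0) = latency 4 = 4
dist(I1) = dist(I0) + 5 = 4 + 5 = 9
dist(I2) = dist(I1) + 4 = 9 + 4 = 13
dist(I3) = dist(I0) + 5 = 4 + 5 = 9
Critical path = max dist = 13

13


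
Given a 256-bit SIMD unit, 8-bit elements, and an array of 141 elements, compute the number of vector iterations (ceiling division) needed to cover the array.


Width = 256 / 8 = 32 elements per vector op
Iterations = ceil(141 / 32) = 5

5


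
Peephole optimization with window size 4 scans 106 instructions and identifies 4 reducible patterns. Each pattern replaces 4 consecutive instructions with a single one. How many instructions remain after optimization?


Each match removes 3 instructions.
Total removed = 4 * 3 = 12
Remaining = 106 - 12 = 94

94


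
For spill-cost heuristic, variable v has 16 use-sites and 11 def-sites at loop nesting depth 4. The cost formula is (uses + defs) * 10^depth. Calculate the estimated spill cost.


uses + defs = 16 + 11 = 27
10^4 = 10000
Spill cost = 27 * 10000 = 270000

270000


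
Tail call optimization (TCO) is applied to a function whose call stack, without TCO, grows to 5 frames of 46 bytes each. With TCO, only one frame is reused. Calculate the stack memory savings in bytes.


Without TCO: 5 * 46 = 230 bytes
With TCO: reuse 1 frame = 46 bytes
Savings = 230 - 46 = 184

184


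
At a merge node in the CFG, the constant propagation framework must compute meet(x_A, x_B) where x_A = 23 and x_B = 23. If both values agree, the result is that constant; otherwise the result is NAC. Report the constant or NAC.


Meet operation: if both paths give the same constant, result is that constant; if they differ, result is NAC (not-a-constant).
Path A: 23, Path B: 23 -> equal
Result: constant -> 23

23


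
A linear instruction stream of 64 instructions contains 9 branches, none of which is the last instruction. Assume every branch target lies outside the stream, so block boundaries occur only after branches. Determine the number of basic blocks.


With no in-sequence branch targets, the leaders are the first instruction plus the instruction after each branch.
Number of basic blocks = branches + 1
= 9 + 1 = 10

10


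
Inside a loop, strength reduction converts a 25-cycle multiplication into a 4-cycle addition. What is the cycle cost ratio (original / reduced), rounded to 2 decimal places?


Ratio = mult_cost / add_cost = 25 / 4 = 6.25

6.25


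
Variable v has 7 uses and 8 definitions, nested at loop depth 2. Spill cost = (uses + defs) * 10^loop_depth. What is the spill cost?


uses + defs = 7 + 8 = 15
10^2 = 100
Spill cost = 15 * 100 = 1500

1500


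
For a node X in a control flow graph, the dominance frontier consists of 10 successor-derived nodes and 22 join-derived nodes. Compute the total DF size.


DF(X) = direct successor contributions + join point contributions
= 10 + 22 = 32

32


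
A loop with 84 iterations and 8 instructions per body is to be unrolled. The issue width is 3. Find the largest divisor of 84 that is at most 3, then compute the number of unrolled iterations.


Largest divisor of 84 <= 3 is 3
New iterations = 84 / 3 = 28

28


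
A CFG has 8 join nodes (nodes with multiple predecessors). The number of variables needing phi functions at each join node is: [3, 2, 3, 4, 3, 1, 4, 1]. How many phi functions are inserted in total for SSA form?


Total phi functions = sum of phi functions at each join node
= 3 + 2 + 3 + 4 + 3 + 1 + 4 + 1 = 21

21


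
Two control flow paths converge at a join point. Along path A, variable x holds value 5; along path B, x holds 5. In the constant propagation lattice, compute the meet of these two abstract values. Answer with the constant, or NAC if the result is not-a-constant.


Meet operation: if both paths give the same constant, result is that constant; if they differ, result is NAC (not-a-constant).
Path A: 5, Path B: 5 -> equal
Result: constant -> 5

5


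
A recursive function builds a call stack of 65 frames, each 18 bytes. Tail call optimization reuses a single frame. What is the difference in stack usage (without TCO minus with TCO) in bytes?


Without TCO: 65 * 18 = 1170 bytes
With TCO: reuse 1 frame = 18 bytes
Savings = 1170 - 18 = 1152

1152


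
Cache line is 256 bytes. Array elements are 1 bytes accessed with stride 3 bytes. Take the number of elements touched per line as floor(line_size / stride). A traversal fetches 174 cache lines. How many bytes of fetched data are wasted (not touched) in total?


Elements per line = floor(256 / 3) = 85
Bytes used per line = 85 * 1 = 85
Wasted per line = 256 - 85 = 171
Total wasted = 171 * 174 = 29754

29754


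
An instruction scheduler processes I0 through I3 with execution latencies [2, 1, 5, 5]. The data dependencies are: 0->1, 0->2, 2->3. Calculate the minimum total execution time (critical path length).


Compute longest path through dependency graph: dist(Ik) = max over predecessors of dist + latency(Ik).
dist(I0) = latency 2 = 2
dist(I1) = dist(I0) + 1 = 2 + 1 = 3
dist(I2) = dist(I0) + 5 = 2 + 5 = 7
dist(I3) = dist(I2) + 5 = 7 + 5 = 12
Critical path = max dist = 12

12


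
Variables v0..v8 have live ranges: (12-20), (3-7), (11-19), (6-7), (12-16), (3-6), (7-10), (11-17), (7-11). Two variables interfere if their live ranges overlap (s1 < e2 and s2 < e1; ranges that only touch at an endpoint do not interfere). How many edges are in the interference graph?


Check all pairs for overlapping intervals.
Two intervals (s1,e1) and (s2,e2) overlap if s1 < e2 and s2 < e1.
v0 (12-20) vs v1..v8: overlaps v2, v4, v7 -> 3
v1 (3-7) vs v2..v8: overlaps v3, v5 -> 2
v2 (11-19) vs v3..v8: overlaps v4, v7 -> 2
v3 (6-7) vs v4..v8: overlaps none -> 0
v4 (12-16) vs v5..v8: overlaps v7 -> 1
v5 (3-6) vs v6..v8: overlaps none -> 0
v6 (7-10) vs v7..v8: overlaps v8 -> 1
v7 (11-17) vs v8: overlaps none -> 0
Total overlapping pairs = 3 + 2 + 2 + 0 + 1 + 0 + 1 + 0 = 9

9


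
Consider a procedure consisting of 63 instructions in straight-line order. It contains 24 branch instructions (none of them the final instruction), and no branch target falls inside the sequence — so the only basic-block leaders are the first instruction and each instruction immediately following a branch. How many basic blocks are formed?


With no in-sequence branch targets, the leaders are the first instruction plus the instruction after each branch.
Number of basic blocks = branches + 1
= 24 + 1 = 25

25


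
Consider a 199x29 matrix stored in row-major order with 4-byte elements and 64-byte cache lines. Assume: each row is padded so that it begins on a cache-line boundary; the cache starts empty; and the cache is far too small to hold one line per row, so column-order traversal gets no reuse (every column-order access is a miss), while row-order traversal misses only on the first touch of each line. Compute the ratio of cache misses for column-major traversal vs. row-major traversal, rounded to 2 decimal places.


Each row occupies 29 * 4 = 116 bytes and starts on a line boundary, so it spans ceil(116 / 64) = 2 cache lines.
Row-major traversal misses (one per line touched): 199 * ceil(29 * 4 / 64) = 398
Column-major traversal misses (no reuse, every access misses): 199 * 29 = 5771
Ratio = 5771 / 398 = 14.5

14.5


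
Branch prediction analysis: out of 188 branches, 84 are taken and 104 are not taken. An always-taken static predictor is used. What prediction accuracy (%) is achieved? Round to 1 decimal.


Predictor: always-taken
Correct predictions = 84
Accuracy = 84 / 188 * 100 = 44.7%

44.7


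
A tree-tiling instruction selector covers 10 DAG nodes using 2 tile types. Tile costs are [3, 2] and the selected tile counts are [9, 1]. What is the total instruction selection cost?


Total cost = sum(count_i * cost_i)
= 9*3 + 1*2
= 29

29


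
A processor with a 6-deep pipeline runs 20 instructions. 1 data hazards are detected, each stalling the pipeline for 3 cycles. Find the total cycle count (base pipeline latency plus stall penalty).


Base cycles = 6 + 20 - 1 = 25
Total stalls = 1 * 3 = 3
Total = 25 + 3 = 28

28


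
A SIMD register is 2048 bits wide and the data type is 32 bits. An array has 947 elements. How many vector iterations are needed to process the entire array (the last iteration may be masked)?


Width = 2048 / 32 = 64 elements per vector op
Iterations = ceil(947 / 64) = 15

15


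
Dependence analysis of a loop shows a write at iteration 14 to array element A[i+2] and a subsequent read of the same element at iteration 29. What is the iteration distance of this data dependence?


Distance = read iteration - write iteration
= 29 - 14 = 15

15


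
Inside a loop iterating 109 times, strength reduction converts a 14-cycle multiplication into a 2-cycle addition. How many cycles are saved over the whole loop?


Per-iteration saving = 14 - 2 = 12
Total saved = 109 * 12 = 1308

1308


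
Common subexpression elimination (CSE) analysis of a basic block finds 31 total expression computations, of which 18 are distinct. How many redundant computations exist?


CSE count = total expressions - unique expressions
= 31 - 18 = 13

13


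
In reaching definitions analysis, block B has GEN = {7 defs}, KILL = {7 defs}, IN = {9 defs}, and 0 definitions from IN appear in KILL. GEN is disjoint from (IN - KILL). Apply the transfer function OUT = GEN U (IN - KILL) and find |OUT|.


IN - KILL: 9 - 0 = 9 surviving definitions
OUT = GEN + surviving = 7 + 9 = 16

16


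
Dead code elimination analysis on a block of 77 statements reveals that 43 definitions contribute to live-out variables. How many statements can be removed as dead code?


Dead code = total statements - live definitions
= 77 - 43 = 34

34


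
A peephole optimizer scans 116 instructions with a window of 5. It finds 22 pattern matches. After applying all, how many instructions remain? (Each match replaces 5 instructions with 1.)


Each match removes 4 instructions.
Total removed = 22 * 4 = 88
Remaining = 116 - 88 = 28

28


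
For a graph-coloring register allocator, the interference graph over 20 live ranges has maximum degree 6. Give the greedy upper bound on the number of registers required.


Greedy coloring never needs more than (max_degree + 1) colors: when coloring a vertex, at most max_degree neighbors are already colored.
Upper bound = 6 + 1 = 7

7


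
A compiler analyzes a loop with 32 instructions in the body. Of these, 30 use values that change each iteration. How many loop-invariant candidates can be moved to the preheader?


Invariant candidates = total - loop-dependent
= 32 - 30 = 2

2


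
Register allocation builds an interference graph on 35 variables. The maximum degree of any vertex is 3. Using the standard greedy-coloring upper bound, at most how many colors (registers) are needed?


Greedy coloring never needs more than (max_degree + 1) colors: when coloring a vertex, at most max_degree neighbors are already colored.
Upper bound = 3 + 1 = 4

4


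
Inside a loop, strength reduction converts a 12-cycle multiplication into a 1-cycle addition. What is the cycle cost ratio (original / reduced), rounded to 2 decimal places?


Ratio = mult_cost / add_cost = 12 / 1 = 12.0

12.0


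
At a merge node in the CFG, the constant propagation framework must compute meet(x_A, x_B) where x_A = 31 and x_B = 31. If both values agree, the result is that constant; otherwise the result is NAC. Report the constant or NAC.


Meet operation: if both paths give the same constant, result is that constant; if they differ, result is NAC (not-a-constant).
Path A: 31, Path B: 31 -> equal
Result: constant -> 31

31


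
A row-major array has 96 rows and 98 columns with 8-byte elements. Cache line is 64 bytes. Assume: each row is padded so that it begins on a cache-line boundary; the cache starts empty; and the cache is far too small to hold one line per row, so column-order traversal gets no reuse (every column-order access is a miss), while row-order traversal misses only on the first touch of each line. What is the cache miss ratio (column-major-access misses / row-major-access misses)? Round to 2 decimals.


Each row occupies 98 * 8 = 784 bytes and starts on a line boundary, so it spans ceil(784 / 64) = 13 cache lines.
Row-major traversal misses (one per line touched): 96 * ceil(98 * 8 / 64) = 1248
Column-major traversal misses (no reuse, every access misses): 96 * 98 = 9408
Ratio = 9408 / 1248 = 7.54

7.54


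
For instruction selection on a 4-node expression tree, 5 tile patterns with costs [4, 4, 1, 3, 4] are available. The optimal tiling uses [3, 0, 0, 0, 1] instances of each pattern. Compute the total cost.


Total cost = sum(count_i * cost_i)
= 3*4 + 0*4 + 0*1 + 0*3 + 1*4
= 16

16


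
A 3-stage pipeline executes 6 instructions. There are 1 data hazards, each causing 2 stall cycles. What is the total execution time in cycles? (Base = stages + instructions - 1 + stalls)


Base cycles = 3 + 6 - 1 = 8
Total stalls = 1 * 2 = 2
Total = 8 + 2 = 10

10


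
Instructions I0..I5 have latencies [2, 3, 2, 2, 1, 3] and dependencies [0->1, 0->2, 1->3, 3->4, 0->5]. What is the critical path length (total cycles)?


Compute longest path through dependency graph: dist(Ik) = max over predecessors of dist + latency(Ik).
dist(I0) = latency 2 = 2
dist(I1) = dist(I0) + 3 = 2 + 3 = 5
dist(I2) = dist(I0) + 2 = 2 + 2 = 4
dist(I3) = dist(I1) + 2 = 5 + 2 = 7
dist(I4) = dist(I3) + 1 = 7 + 1 = 8
dist(I5) = dist(I0) + 3 = 2 + 3 = 5
Critical path = max dist = 8

8


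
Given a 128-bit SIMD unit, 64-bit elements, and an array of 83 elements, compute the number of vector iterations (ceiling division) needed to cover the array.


Width = 128 / 64 = 2 elements per vector op
Iterations = ceil(83 / 2) = 42

42


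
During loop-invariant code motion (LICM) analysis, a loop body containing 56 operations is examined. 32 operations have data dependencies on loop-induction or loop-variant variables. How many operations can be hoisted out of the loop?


Invariant candidates = total - loop-dependent
= 56 - 32 = 24

24


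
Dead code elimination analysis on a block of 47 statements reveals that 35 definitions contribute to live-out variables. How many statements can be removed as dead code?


Dead code = total statements - live definitions
= 47 - 35 = 12

12


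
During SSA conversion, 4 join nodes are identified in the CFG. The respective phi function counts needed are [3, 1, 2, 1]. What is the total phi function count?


Total phi functions = sum of phi functions at each join node
= 3 + 1 + 2 + 1 = 7

7


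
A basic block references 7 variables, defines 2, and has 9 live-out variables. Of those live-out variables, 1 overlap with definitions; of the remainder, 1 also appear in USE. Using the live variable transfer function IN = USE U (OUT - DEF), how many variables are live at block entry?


OUT - DEF: 9 - 1 = 8
|IN| = |USE| + |OUT - DEF| - |USE ∩ (OUT - DEF)| = 7 + 8 - 1 = 14

14


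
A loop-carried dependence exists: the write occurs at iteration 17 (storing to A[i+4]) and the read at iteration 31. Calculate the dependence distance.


Distance = read iteration - write iteration
= 31 - 17 = 14

14


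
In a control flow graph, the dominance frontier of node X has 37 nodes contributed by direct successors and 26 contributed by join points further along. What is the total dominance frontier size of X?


DF(X) = direct successor contributions + join point contributions
= 37 + 26 = 63

63


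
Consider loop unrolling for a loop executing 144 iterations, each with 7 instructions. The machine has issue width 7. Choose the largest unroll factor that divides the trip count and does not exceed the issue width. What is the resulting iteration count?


Largest divisor of 144 <= 7 is 6
New iterations = 144 / 6 = 24

24


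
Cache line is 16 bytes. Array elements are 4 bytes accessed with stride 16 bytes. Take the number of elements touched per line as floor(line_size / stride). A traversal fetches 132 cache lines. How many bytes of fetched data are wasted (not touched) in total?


Elements per line = floor(16 / 16) = 1
Bytes used per line = 1 * 4 = 4
Wasted per line = 16 - 4 = 12
Total wasted = 12 * 132 = 1584

1584


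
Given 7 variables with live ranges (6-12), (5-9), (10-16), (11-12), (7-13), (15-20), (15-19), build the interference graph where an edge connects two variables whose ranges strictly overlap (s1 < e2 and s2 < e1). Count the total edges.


Check all pairs for overlapping intervals.
Two intervals (s1,e1) and (s2,e2) overlap if s1 < e2 and s2 < e1.
v0 (6-12) vs v1..v6: overlaps v1, v2, v3, v4 -> 4
v1 (5-9) vs v2..v6: overlaps v4 -> 1
v2 (10-16) vs v3..v6: overlaps v3, v4, v5, v6 -> 4
v3 (11-12) vs v4..v6: overlaps v4 -> 1
v4 (7-13) vs v5..v6: overlaps none -> 0
v5 (15-20) vs v6: overlaps v6 -> 1
Total overlapping pairs = 4 + 1 + 4 + 1 + 0 + 1 = 11

11


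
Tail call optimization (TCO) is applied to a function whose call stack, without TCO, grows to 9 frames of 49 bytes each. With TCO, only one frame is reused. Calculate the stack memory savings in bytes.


Without TCO: 9 * 49 = 441 bytes
With TCO: reuse 1 frame = 49 bytes
Savings = 441 - 49 = 392

392


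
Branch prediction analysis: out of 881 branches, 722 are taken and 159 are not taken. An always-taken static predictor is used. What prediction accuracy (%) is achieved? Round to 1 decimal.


Predictor: always-taken
Correct predictions = 722
Accuracy = 722 / 881 * 100 = 82.0%

82.0


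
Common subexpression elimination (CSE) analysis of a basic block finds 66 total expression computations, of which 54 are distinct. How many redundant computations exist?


CSE count = total expressions - unique expressions
= 66 - 54 = 12

12


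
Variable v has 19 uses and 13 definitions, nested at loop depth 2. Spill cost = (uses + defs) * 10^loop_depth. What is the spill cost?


uses + defs = 19 + 13 = 32
10^2 = 100
Spill cost = 32 * 100 = 3200

3200


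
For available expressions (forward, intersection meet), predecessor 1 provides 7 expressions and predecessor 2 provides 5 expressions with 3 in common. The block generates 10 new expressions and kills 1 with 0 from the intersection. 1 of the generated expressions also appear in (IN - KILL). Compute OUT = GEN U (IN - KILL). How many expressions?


IN = intersection of predecessors = 3
IN - KILL = 3 - 0 = 3
|OUT| = |GEN| + |IN - KILL| - |GEN ∩ (IN - KILL)| = 10 + 3 - 1 = 12

12


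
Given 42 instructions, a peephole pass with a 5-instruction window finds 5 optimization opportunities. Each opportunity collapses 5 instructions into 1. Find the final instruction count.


Each match removes 4 instructions.
Total removed = 5 * 4 = 20
Remaining = 42 - 20 = 22

22


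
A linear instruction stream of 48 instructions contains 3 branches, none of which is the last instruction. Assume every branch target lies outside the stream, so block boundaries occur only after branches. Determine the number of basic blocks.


With no in-sequence branch targets, the leaders are the first instruction plus the instruction after each branch.
Number of basic blocks = branches + 1
= 3 + 1 = 4

4


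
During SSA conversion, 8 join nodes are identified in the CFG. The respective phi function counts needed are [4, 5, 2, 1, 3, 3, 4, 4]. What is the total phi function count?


Total phi functions = sum of phi functions at each join node
= 4 + 5 + 2 + 1 + 3 + 3 + 4 + 4 = 26

26


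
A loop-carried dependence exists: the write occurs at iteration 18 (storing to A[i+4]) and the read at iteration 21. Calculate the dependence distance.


Distance = read iteration - write iteration
= 21 - 18 = 3

3


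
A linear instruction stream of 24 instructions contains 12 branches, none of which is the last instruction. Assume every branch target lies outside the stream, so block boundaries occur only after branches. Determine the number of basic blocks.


With no in-sequence branch targets, the leaders are the first instruction plus the instruction after each branch.
Number of basic blocks = branches + 1
= 12 + 1 = 13

13


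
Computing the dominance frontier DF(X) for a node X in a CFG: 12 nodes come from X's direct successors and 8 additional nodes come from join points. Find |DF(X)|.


DF(X) = direct successor contributions + join point contributions
= 12 + 8 = 20

20


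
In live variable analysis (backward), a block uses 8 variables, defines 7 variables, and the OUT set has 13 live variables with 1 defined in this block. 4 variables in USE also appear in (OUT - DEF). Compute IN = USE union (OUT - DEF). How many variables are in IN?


OUT - DEF: 13 - 1 = 12
|IN| = |USE| + |OUT - DEF| - |USE ∩ (OUT - DEF)| = 8 + 12 - 4 = 16

16


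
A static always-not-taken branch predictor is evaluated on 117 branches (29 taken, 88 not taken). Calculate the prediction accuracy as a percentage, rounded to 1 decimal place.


Predictor: always-not-taken
Correct predictions = 88
Accuracy = 88 / 117 * 100 = 75.2%

75.2


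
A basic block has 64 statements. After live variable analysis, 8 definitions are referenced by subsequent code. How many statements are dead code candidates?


Dead code = total statements - live definitions
= 64 - 8 = 56

56


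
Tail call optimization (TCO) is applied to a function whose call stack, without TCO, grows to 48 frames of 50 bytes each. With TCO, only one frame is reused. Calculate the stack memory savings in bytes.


Without TCO: 48 * 50 = 2400 bytes
With TCO: reuse 1 frame = 50 bytes
Savings = 2400 - 50 = 2350

2350


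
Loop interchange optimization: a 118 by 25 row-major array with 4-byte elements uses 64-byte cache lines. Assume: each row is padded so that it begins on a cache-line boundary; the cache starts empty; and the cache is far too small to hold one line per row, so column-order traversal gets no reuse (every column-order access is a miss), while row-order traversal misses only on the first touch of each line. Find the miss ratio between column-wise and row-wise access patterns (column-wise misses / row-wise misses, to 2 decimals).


Each row occupies 25 * 4 = 100 bytes and starts on a line boundary, so it spans ceil(100 / 64) = 2 cache lines.
Row-major traversal misses (one per line touched): 118 * ceil(25 * 4 / 64) = 236
Column-major traversal misses (no reuse, every access misses): 118 * 25 = 2950
Ratio = 2950 / 236 = 12.5

12.5


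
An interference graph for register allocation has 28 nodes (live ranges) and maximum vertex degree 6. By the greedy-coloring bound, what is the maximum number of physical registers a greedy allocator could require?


Greedy coloring never needs more than (max_degree + 1) colors: when coloring a vertex, at most max_degree neighbors are already colored.
Upper bound = 6 + 1 = 7

7


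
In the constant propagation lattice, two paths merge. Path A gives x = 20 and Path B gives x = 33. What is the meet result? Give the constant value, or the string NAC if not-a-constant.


Meet operation: if both paths give the same constant, result is that constant; if they differ, result is NAC (not-a-constant).
Path A: 20, Path B: 33 -> differ
Result: not-a-constant -> NAC

NAC


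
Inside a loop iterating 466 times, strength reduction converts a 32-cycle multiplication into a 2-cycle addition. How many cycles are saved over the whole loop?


Per-iteration saving = 32 - 2 = 30
Total saved = 466 * 30 = 13980

13980


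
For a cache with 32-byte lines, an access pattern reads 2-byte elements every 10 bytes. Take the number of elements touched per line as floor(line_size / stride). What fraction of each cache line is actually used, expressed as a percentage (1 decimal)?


Elements per cache line = floor(32 / 10) = 3
Bytes used = 3 * 2 = 6
Utilization = 6 / 32 * 100 = 18.8%

18.8


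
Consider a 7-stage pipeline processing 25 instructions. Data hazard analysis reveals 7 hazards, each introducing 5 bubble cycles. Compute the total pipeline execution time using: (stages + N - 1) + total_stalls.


Base cycles = 7 + 25 - 1 = 31
Total stalls = 7 * 5 = 35
Total = 31 + 35 = 66

66


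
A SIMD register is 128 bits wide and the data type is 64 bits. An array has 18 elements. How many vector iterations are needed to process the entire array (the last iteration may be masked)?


Width = 128 / 64 = 2 elements per vector op
Iterations = ceil(18 / 2) = 9

9


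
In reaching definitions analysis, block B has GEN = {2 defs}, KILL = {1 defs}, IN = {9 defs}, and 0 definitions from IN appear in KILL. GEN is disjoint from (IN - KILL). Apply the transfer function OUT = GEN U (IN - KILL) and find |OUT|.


IN - KILL: 9 - 0 = 9 surviving definitions
OUT = GEN + surviving = 2 + 9 = 11

11


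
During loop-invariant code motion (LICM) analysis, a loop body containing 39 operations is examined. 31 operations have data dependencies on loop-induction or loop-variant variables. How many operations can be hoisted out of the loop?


Invariant candidates = total - loop-dependent
= 39 - 31 = 8

8


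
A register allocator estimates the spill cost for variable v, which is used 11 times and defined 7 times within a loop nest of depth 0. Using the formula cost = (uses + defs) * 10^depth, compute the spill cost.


uses + defs = 11 + 7 = 18
10^0 = 1
Spill cost = 18 * 1 = 18

18


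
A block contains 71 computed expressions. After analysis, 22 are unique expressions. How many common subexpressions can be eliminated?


CSE count = total expressions - unique expressions
= 71 - 22 = 49

49


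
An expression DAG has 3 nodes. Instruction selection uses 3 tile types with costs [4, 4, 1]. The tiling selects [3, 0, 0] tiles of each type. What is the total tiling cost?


Total cost = sum(count_i * cost_i)
= 3*4 + 0*4 + 0*1
= 12

12


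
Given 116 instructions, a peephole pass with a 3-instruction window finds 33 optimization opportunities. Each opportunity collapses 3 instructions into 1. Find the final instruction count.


Each match removes 2 instructions.
Total removed = 33 * 2 = 66
Remaining = 116 - 66 = 50

50


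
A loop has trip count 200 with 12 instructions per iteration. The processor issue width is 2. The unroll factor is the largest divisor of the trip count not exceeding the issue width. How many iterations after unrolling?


Largest divisor of 200 <= 2 is 2
New iterations = 200 / 2 = 100

100


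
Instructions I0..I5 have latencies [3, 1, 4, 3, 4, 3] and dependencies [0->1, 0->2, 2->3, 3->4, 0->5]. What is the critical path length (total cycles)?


Compute longest path through dependency graph: dist(Ik) = max over predecessors of dist + latency(Ik).
dist(I0) = latency 3 = 3
dist(I1) = dist(I0) + 1 = 3 + 1 = 4
dist(I2) = dist(I0) + 4 = 3 + 4 = 7
dist(I3) = dist(I2) + 3 = 7 + 3 = 10
dist(I4) = dist(I3) + 4 = 10 + 4 = 14
dist(I5) = dist(I0) + 3 = 3 + 3 = 6
Critical path = max dist = 14

14


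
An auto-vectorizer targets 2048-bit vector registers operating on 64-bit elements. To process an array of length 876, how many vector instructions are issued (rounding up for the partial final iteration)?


Width = 2048 / 64 = 32 elements per vector op
Iterations = ceil(876 / 32) = 28

28


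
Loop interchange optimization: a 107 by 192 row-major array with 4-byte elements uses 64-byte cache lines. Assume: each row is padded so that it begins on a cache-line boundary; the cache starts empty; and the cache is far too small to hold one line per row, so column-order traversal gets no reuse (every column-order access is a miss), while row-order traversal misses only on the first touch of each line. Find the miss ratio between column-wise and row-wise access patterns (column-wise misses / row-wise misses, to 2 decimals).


Each row occupies 192 * 4 = 768 bytes and starts on a line boundary, so it spans ceil(768 / 64) = 12 cache lines.
Row-major traversal misses (one per line touched): 107 * ceil(192 * 4 / 64) = 1284
Column-major traversal misses (no reuse, every access misses): 107 * 192 = 20544
Ratio = 20544 / 1284 = 16.0

16.0


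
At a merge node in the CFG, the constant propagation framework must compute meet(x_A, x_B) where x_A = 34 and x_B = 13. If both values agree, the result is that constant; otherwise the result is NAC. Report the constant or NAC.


Meet operation: if both paths give the same constant, result is that constant; if they differ, result is NAC (not-a-constant).
Path A: 34, Path B: 13 -> differ
Result: not-a-constant -> NAC

NAC


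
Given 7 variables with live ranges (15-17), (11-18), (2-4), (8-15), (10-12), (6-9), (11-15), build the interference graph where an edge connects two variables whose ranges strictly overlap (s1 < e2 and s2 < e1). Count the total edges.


Check all pairs for overlapping intervals.
Two intervals (s1,e1) and (s2,e2) overlap if s1 < e2 and s2 < e1.
v0 (15-17) vs v1..v6: overlaps v1 -> 1
v1 (11-18) vs v2..v6: overlaps v3, v4, v6 -> 3
v2 (2-4) vs v3..v6: overlaps none -> 0
v3 (8-15) vs v4..v6: overlaps v4, v5, v6 -> 3
v4 (10-12) vs v5..v6: overlaps v6 -> 1
v5 (6-9) vs v6: overlaps none -> 0
Total overlapping pairs = 1 + 3 + 0 + 3 + 1 + 0 = 8

8


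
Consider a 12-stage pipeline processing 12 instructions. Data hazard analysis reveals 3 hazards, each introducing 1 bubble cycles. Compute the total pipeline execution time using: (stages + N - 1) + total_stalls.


Base cycles = 12 + 12 - 1 = 23
Total stalls = 3 * 1 = 3
Total = 23 + 3 = 26

26


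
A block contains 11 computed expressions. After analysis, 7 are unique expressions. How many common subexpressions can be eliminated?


CSE count = total expressions - unique expressions
= 11 - 7 = 4

4


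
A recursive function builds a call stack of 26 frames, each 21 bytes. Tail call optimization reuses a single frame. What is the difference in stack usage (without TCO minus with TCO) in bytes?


Without TCO: 26 * 21 = 546 bytes
With TCO: reuse 1 frame = 21 bytes
Savings = 546 - 21 = 525

525


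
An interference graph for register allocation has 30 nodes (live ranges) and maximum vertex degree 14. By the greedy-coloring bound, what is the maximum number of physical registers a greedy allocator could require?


Greedy coloring never needs more than (max_degree + 1) colors: when coloring a vertex, at most max_degree neighbors are already colored.
Upper bound = 14 + 1 = 15

15


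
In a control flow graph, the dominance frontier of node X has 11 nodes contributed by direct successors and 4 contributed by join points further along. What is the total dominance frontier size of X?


DF(X) = direct successor contributions + join point contributions
= 11 + 4 = 15

15


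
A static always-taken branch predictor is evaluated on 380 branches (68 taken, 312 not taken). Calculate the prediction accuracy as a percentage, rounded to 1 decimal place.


Predictor: always-taken
Correct predictions = 68
Accuracy = 68 / 380 * 100 = 17.9%

17.9


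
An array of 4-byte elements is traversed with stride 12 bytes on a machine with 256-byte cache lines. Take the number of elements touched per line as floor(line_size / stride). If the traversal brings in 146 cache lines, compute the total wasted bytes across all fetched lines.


Elements per line = floor(256 / 12) = 21
Bytes used per line = 21 * 4 = 84
Wasted per line = 256 - 84 = 172
Total wasted = 172 * 146 = 25112

25112


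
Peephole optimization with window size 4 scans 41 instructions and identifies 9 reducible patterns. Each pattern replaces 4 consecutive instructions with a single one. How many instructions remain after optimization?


Each match removes 3 instructions.
Total removed = 9 * 3 = 27
Remaining = 41 - 27 = 14

14


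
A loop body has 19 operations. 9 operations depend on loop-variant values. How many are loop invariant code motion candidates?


Invariant candidates = total - loop-dependent
= 19 - 9 = 10

10


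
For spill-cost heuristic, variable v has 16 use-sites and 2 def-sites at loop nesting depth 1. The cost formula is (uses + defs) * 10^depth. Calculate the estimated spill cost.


uses + defs = 16 + 2 = 18
10^1 = 10
Spill cost = 18 * 10 = 180

180


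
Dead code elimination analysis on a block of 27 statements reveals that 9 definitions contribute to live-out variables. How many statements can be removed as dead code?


Dead code = total statements - live definitions
= 27 - 9 = 18

18


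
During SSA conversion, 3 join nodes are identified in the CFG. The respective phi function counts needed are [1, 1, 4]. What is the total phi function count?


Total phi functions = sum of phi functions at each join node
= 1 + 1 + 4 = 6

6


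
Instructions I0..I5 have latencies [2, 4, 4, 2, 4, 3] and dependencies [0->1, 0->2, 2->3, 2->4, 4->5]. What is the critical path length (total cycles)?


Compute longest path through dependency graph: dist(Ik) = max over predecessors of dist + latency(Ik).
dist(I0) = latency 2 = 2
dist(I1) = dist(I0) + 4 = 2 + 4 = 6
dist(I2) = dist(I0) + 4 = 2 + 4 = 6
dist(I3) = dist(I2) + 2 = 6 + 2 = 8
dist(I4) = dist(I2) + 4 = 6 + 4 = 10
dist(I5) = dist(I4) + 3 = 10 + 3 = 13
Critical path = max dist = 13

13


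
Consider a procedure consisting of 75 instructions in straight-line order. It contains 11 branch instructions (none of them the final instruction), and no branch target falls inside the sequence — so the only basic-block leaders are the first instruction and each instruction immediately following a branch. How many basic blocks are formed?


With no in-sequence branch targets, the leaders are the first instruction plus the instruction after each branch.
Number of basic blocks = branches + 1
= 11 + 1 = 12

12


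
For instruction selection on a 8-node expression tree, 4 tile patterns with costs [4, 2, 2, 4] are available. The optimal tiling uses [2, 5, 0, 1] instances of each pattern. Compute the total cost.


Total cost = sum(count_i * cost_i)
= 2*4 + 5*2 + 0*2 + 1*4
= 22

22


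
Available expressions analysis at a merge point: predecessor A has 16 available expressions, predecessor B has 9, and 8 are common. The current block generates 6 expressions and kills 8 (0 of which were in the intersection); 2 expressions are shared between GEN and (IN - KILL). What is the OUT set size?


IN = intersection of predecessors = 8
IN - KILL = 8 - 0 = 8
|OUT| = |GEN| + |IN - KILL| - |GEN ∩ (IN - KILL)| = 6 + 8 - 2 = 12

12


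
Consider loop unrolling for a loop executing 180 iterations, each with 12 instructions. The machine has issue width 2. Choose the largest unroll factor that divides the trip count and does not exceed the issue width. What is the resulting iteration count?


Largest divisor of 180 <= 2 is 2
New iterations = 180 / 2 = 90

90


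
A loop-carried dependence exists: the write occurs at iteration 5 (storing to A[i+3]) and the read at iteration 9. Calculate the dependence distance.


Distance = read iteration - write iteration
= 9 - 5 = 4

4
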